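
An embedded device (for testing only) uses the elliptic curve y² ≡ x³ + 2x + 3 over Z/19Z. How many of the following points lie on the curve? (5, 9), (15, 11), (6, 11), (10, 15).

(5, 9): 9² ≡ 5, rhs ≡ 5 → on.
(15, 11): 11² ≡ 7, rhs ≡ 7 → on.
(6, 11): 11² ≡ 7, rhs ≡ 3 → off.
(10, 15): 15² ≡ 16, rhs ≡ 16 → on.

3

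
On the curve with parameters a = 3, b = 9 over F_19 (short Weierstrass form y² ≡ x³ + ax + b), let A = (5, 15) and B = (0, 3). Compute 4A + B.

First 4A:
Double-and-add on 4 = (100)₂. Start with A = (5, 15) for the leading 1-bit.
double: tangent at (5, 15): λ = (3·5² + 3)/(2·15) ≡ 2/11. 11⁻¹ ≡ 7 (mod 19), so λ ≡ 2·7 ≡ 14.
  x = λ² - 5 - 5 = 196 - 10 ≡ 15; y = λ·(5 - 15) - 15 ≡ 16. → (15, 16)
double: tangent at (15, 16): λ = (3·15² + 3)/(2·16) ≡ 13/13. 13⁻¹ ≡ 3 (mod 19) since 13·3 = 39 ≡ 1, so λ ≡ 13·3 ≡ 1.
  x = λ² - 15 - 15 = 1 - 30 ≡ 9; y = λ·(15 - 9) - 16 ≡ 9. → (9, 9)
4A = (9, 9).
Finally 4A + B:
(9, 9) + (0, 3). λ = (3 - 9)/(0 - 9) ≡ 13/10 mod 19. 10⁻¹ ≡ 2 (mod 19) since 10·2 = 20 ≡ 1, so λ ≡ 7.
  x = λ² - 9 - 0 = 49 - 9 ≡ 2; y = λ·(9 - 2) - 9 ≡ 2. → (2, 2)

(2, 2)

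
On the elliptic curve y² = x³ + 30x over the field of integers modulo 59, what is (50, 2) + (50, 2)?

tangent at (50, 2): λ = (3·50² + 30)/(2·2) ≡ 37/4. 4⁻¹ ≡ 15 (mod 59) since 4·15 = 60 ≡ 1, so λ ≡ 37·15 ≡ 24.
  x = λ² - 50 - 50 = 576 - 100 ≡ 4; y = λ·(50 - 4) - 2 ≡ 40. → (4, 40)

(4, 40)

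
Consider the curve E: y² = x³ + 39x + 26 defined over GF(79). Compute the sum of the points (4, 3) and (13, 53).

(4, 3) + (13, 53). λ = (53 - 3)/(13 - 4) ≡ 50/9 mod 79. 9⁻¹ ≡ 44 (mod 79), so λ ≡ 67.
  x = λ² - 4 - 13 = 4489 - 17 ≡ 48; y = λ·(4 - 48) - 3 ≡ 51. → (48, 51)

(48, 51)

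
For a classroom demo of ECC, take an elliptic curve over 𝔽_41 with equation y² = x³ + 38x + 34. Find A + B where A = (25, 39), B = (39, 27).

(25, 39) + (39, 27). λ = (27 - 39)/(39 - 25) ≡ 29/14 mod 41. 14⁻¹ ≡ 3 (mod 41), so λ ≡ 5.
  x = λ² - 25 - 39 = 25 - 64 ≡ 2; y = λ·(25 - 2) - 39 ≡ 35. → (2, 35)

(2, 35)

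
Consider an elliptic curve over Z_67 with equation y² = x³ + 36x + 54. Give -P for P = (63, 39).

-(63, 39) = (63, -39 mod 67) = (63, 28).

(63, 28)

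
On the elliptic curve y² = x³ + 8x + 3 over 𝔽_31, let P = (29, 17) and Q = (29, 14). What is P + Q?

O

The two points share x = 29 and their y-coordinates satisfy 17 + 14 ≡ 0 (mod 31), so they are inverses. Their sum is O.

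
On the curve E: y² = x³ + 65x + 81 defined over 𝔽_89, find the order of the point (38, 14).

2P: tangent at (38, 14): λ = (3·38² + 65)/(2·14) ≡ 36/28. 28⁻¹ ≡ 35 (mod 89), so λ ≡ 36·35 ≡ 14.
  x = λ² - 38 - 38 = 196 - 76 ≡ 31; y = λ·(38 - 31) - 14 ≡ 84. → (31, 84)
3P: (31, 84) + (38, 14). λ = (14 - 84)/(38 - 31) ≡ 19/7 mod 89. 7⁻¹ ≡ 51 (mod 89), so λ ≡ 79.
  x = λ² - 31 - 38 = 6241 - 69 ≡ 31; y = λ·(31 - 31) - 84 ≡ 5. → (31, 5)
4P: (31, 5) + (38, 14). λ = (14 - 5)/(38 - 31) ≡ 9/7 mod 89. 7⁻¹ ≡ 51 (mod 89), so λ ≡ 14.
  x = λ² - 31 - 38 = 196 - 69 ≡ 38; y = λ·(31 - 38) - 5 ≡ 75. → (38, 75)
5P: (38, 75) + (38, 14): same x and y₁ ≡ -y₂, so the sum is O.
5P = O, so the order is 5.

5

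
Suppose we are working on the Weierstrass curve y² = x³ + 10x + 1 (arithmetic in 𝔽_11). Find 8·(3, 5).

Write Q = (3, 5).
Double-and-add on 8 = (1000)₂. Start with Q = (3, 5) for the leading 1-bit.
double: tangent at (3, 5): λ = (3·3² + 10)/(2·5) ≡ 4/10. 10⁻¹ ≡ 10 (mod 11) since 10·10 = 100 ≡ 1, so λ ≡ 4·10 ≡ 7.
  x = λ² - 3 - 3 = 49 - 6 ≡ 10; y = λ·(3 - 10) - 5 ≡ 1. → (10, 1)
double: tangent at (10, 1): λ = (3·10² + 10)/(2·1) ≡ 2/2. 2⁻¹ ≡ 6 (mod 11) since 2·6 = 12 ≡ 1, so λ ≡ 2·6 ≡ 1.
  x = λ² - 10 - 10 = 1 - 20 ≡ 3; y = λ·(10 - 3) - 1 ≡ 6. → (3, 6)
double: tangent at (3, 6): λ = (3·3² + 10)/(2·6) ≡ 4/1. 1⁻¹ ≡ 1 (mod 11), so λ ≡ 4·1 ≡ 4.
  x = λ² - 3 - 3 = 16 - 6 ≡ 10; y = λ·(3 - 10) - 6 ≡ 10. → (10, 10)

(10, 10)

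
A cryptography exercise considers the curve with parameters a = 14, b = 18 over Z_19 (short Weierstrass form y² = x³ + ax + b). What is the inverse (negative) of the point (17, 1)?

-(17, 1) = (17, -1 mod 19) = (17, 18).

(17, 18)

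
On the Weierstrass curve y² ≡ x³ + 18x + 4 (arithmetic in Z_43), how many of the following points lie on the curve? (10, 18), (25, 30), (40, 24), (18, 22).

3

(10, 18): 18² ≡ 23, rhs ≡ 23 → on.
(25, 30): 30² ≡ 40, rhs ≡ 40 → on.
(40, 24): 24² ≡ 17, rhs ≡ 9 → off.
(18, 22): 22² ≡ 11, rhs ≡ 11 → on.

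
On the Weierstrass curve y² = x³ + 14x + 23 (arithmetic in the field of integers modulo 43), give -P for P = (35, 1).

(35, 42)

-(35, 1) = (35, -1 mod 43) = (35, 42).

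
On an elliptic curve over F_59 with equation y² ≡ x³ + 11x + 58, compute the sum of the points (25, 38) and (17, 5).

(25, 38) + (17, 5). λ = (5 - 38)/(17 - 25) ≡ 26/51 mod 59. 51⁻¹ ≡ 22 (mod 59) since 51·22 = 1122 ≡ 1, so λ ≡ 41.
  x = λ² - 25 - 17 = 1681 - 42 ≡ 46; y = λ·(25 - 46) - 38 ≡ 45. → (46, 45)

(46, 45)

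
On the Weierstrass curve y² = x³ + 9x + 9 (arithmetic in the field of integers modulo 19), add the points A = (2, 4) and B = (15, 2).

(0, 3)

(2, 4) + (15, 2). λ = (2 - 4)/(15 - 2) ≡ 17/13 mod 19. 13⁻¹ ≡ 3 (mod 19), so λ ≡ 13.
  x = λ² - 2 - 15 = 169 - 17 ≡ 0; y = λ·(2 - 0) - 4 ≡ 3. → (0, 3)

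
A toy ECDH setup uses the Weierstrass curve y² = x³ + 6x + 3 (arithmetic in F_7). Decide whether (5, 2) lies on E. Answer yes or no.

yes

y² = 2² ≡ 4; x³ + 6x + 3 = 158 ≡ 4 (mod 7). 4 = 4.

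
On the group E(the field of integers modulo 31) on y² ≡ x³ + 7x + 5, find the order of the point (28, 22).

2P: tangent at (28, 22): λ = (3·28² + 7)/(2·22) ≡ 3/13. 13⁻¹ ≡ 12 (mod 31), so λ ≡ 3·12 ≡ 5.
  x = λ² - 28 - 28 = 25 - 56 ≡ 0; y = λ·(28 - 0) - 22 ≡ 25. → (0, 25)
3P: (0, 25) + (28, 22). λ = (22 - 25)/(28 - 0) ≡ 28/28 mod 31. 28⁻¹ ≡ 10 (mod 31) since 28·10 = 280 ≡ 1, so λ ≡ 1.
  x = λ² - 0 - 28 = 1 - 28 ≡ 4; y = λ·(0 - 4) - 25 ≡ 2. → (4, 2)
4P: (4, 2) + (28, 22). λ = (22 - 2)/(28 - 4) ≡ 20/24 mod 31. 24⁻¹ ≡ 22 (mod 31), so λ ≡ 6.
  x = λ² - 4 - 28 = 36 - 32 ≡ 4; y = λ·(4 - 4) - 2 ≡ 29. → (4, 29)
5P: (4, 29) + (28, 22). λ = (22 - 29)/(28 - 4) ≡ 24/24 mod 31. 24⁻¹ ≡ 22 (mod 31) since 24·22 = 528 ≡ 1, so λ ≡ 1.
  x = λ² - 4 - 28 = 1 - 32 ≡ 0; y = λ·(4 - 0) - 29 ≡ 6. → (0, 6)
6P: (0, 6) + (28, 22). λ = (22 - 6)/(28 - 0) ≡ 16/28 mod 31. 28⁻¹ ≡ 10 (mod 31), so λ ≡ 5.
  x = λ² - 0 - 28 = 25 - 28 ≡ 28; y = λ·(0 - 28) - 6 ≡ 9. → (28, 9)
7P: (28, 9) + (28, 22): same x and y₁ ≡ -y₂, so the sum is 𝒪.
7P = 𝒪, so the order is 7.

7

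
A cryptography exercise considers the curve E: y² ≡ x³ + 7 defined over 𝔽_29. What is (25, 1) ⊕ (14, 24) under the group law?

(25, 1) + (14, 24). λ = (24 - 1)/(14 - 25) ≡ 23/18 mod 29. 18⁻¹ ≡ 21 (mod 29) since 18·21 = 378 ≡ 1, so λ ≡ 19.
  x = λ² - 25 - 14 = 361 - 39 ≡ 3; y = λ·(25 - 3) - 1 ≡ 11. → (3, 11)

(3, 11)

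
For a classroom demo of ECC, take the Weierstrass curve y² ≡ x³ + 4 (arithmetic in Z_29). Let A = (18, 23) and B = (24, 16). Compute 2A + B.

First 2A:
Repeated addition: build up to 2A.
2A: tangent at (18, 23): λ = (3·18² + 0)/(2·23) ≡ 15/17. 17⁻¹ ≡ 12 (mod 29) since 17·12 = 204 ≡ 1, so λ ≡ 15·12 ≡ 6.
  x = λ² - 18 - 18 = 36 - 36 ≡ 0; y = λ·(18 - 0) - 23 ≡ 27. → (0, 27)
2A = (0, 27).
Finally 2A + B:
(0, 27) + (24, 16). λ = (16 - 27)/(24 - 0) ≡ 18/24 mod 29. 24⁻¹ ≡ 23 (mod 29) since 24·23 = 552 ≡ 1, so λ ≡ 8.
  x = λ² - 0 - 24 = 64 - 24 ≡ 11; y = λ·(0 - 11) - 27 ≡ 1. → (11, 1)

(11, 1)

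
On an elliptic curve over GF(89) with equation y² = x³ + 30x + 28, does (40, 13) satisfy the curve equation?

yes

y² = 13² ≡ 80; x³ + 30x + 28 = 65228 ≡ 80 (mod 89). 80 = 80.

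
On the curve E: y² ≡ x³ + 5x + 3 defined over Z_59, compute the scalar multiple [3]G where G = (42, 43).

(25, 0)

Repeated addition: build up to 3G.
2G: tangent at (42, 43): λ = (3·42² + 5)/(2·43) ≡ 46/27. 27⁻¹ ≡ 35 (mod 59) since 27·35 = 945 ≡ 1, so λ ≡ 46·35 ≡ 17.
  x = λ² - 42 - 42 = 289 - 84 ≡ 28; y = λ·(42 - 28) - 43 ≡ 18. → (28, 18)
3G: (28, 18) + (42, 43). λ = (43 - 18)/(42 - 28) ≡ 25/14 mod 59. 14⁻¹ ≡ 38 (mod 59) since 14·38 = 532 ≡ 1, so λ ≡ 6.
  x = λ² - 28 - 42 = 36 - 70 ≡ 25; y = λ·(28 - 25) - 18 ≡ 0. → (25, 0)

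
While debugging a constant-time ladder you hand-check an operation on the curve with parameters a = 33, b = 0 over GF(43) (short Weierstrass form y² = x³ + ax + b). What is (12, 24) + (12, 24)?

tangent at (12, 24): λ = (3·12² + 33)/(2·24) ≡ 35/5. 5⁻¹ ≡ 26 (mod 43), so λ ≡ 35·26 ≡ 7.
  x = λ² - 12 - 12 = 49 - 24 ≡ 25; y = λ·(12 - 25) - 24 ≡ 14. → (25, 14)

(25, 14)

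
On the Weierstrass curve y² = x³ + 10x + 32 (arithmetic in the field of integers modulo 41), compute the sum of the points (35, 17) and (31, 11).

(35, 17) + (31, 11). λ = (11 - 17)/(31 - 35) ≡ 35/37 mod 41. 37⁻¹ ≡ 10 (mod 41) since 37·10 = 370 ≡ 1, so λ ≡ 22.
  x = λ² - 35 - 31 = 484 - 66 ≡ 8; y = λ·(35 - 8) - 17 ≡ 3. → (8, 3)

(8, 3)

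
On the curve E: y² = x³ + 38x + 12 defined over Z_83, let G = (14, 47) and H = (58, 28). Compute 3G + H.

(17, 50)

First 3G:
Repeated addition: build up to 3G.
2G: tangent at (14, 47): λ = (3·14² + 38)/(2·47) ≡ 45/11. 11⁻¹ ≡ 68 (mod 83), so λ ≡ 45·68 ≡ 72.
  x = λ² - 14 - 14 = 5184 - 28 ≡ 10; y = λ·(14 - 10) - 47 ≡ 75. → (10, 75)
3G: (10, 75) + (14, 47). λ = (47 - 75)/(14 - 10) ≡ 55/4 mod 83. 4⁻¹ ≡ 21 (mod 83), so λ ≡ 76.
  x = λ² - 10 - 14 = 5776 - 24 ≡ 25; y = λ·(10 - 25) - 75 ≡ 30. → (25, 30)
3G = (25, 30).
Finally 3G + H:
(25, 30) + (58, 28). λ = (28 - 30)/(58 - 25) ≡ 81/33 mod 83. 33⁻¹ ≡ 78 (mod 83), so λ ≡ 10.
  x = λ² - 25 - 58 = 100 - 83 ≡ 17; y = λ·(25 - 17) - 30 ≡ 50. → (17, 50)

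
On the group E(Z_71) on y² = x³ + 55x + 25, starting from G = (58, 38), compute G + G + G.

(33, 17)

Repeated addition: build up to 3G.
2G: tangent at (58, 38): λ = (3·58² + 55)/(2·38) ≡ 65/5. 5⁻¹ ≡ 57 (mod 71) since 5·57 = 285 ≡ 1, so λ ≡ 65·57 ≡ 13.
  x = λ² - 58 - 58 = 169 - 116 ≡ 53; y = λ·(58 - 53) - 38 ≡ 27. → (53, 27)
3G: (53, 27) + (58, 38). λ = (38 - 27)/(58 - 53) ≡ 11/5 mod 71. 5⁻¹ ≡ 57 (mod 71), so λ ≡ 59.
  x = λ² - 53 - 58 = 3481 - 111 ≡ 33; y = λ·(53 - 33) - 27 ≡ 17. → (33, 17)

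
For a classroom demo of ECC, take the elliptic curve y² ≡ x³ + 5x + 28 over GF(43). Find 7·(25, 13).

Write G = (25, 13).
Double-and-add on 7 = (111)₂. Start with G = (25, 13) for the leading 1-bit.
double: tangent at (25, 13): λ = (3·25² + 5)/(2·13) ≡ 31/26. 26⁻¹ ≡ 5 (mod 43) since 26·5 = 130 ≡ 1, so λ ≡ 31·5 ≡ 26.
  x = λ² - 25 - 25 = 676 - 50 ≡ 24; y = λ·(25 - 24) - 13 ≡ 13. → (24, 13)
add G: (24, 13) + (25, 13). λ = (13 - 13)/(25 - 24) ≡ 0/1 mod 43. 1⁻¹ ≡ 1 (mod 43), so λ ≡ 0.
  x = λ² - 24 - 25 = 0 - 49 ≡ 37; y = λ·(24 - 37) - 13 ≡ 30. → (37, 30)
double: tangent at (37, 30): λ = (3·37² + 5)/(2·30) ≡ 27/17. 17⁻¹ ≡ 38 (mod 43) since 17·38 = 646 ≡ 1, so λ ≡ 27·38 ≡ 37.
  x = λ² - 37 - 37 = 1369 - 74 ≡ 5; y = λ·(37 - 5) - 30 ≡ 36. → (5, 36)
add G: (5, 36) + (25, 13). λ = (13 - 36)/(25 - 5) ≡ 20/20 mod 43. 20⁻¹ ≡ 28 (mod 43), so λ ≡ 1.
  x = λ² - 5 - 25 = 1 - 30 ≡ 14; y = λ·(5 - 14) - 36 ≡ 41. → (14, 41)

(14, 41)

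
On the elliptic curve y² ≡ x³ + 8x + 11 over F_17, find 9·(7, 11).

(13, 0)

Write P = (7, 11).
Repeated addition: build up to 9P.
2P: tangent at (7, 11): λ = (3·7² + 8)/(2·11) ≡ 2/5. 5⁻¹ ≡ 7 (mod 17), so λ ≡ 2·7 ≡ 14.
  x = λ² - 7 - 7 = 196 - 14 ≡ 12; y = λ·(7 - 12) - 11 ≡ 4. → (12, 4)
3P: (12, 4) + (7, 11). λ = (11 - 4)/(7 - 12) ≡ 7/12 mod 17. 12⁻¹ ≡ 10 (mod 17) since 12·10 = 120 ≡ 1, so λ ≡ 2.
  x = λ² - 12 - 7 = 4 - 19 ≡ 2; y = λ·(12 - 2) - 4 ≡ 16. → (2, 16)
4P: (2, 16) + (7, 11). λ = (11 - 16)/(7 - 2) ≡ 12/5 mod 17. 5⁻¹ ≡ 7 (mod 17) since 5·7 = 35 ≡ 1, so λ ≡ 16.
  x = λ² - 2 - 7 = 256 - 9 ≡ 9; y = λ·(2 - 9) - 16 ≡ 8. → (9, 8)
5P: (9, 8) + (7, 11). λ = (11 - 8)/(7 - 9) ≡ 3/15 mod 17. 15⁻¹ ≡ 8 (mod 17) since 15·8 = 120 ≡ 1, so λ ≡ 7.
  x = λ² - 9 - 7 = 49 - 16 ≡ 16; y = λ·(9 - 16) - 8 ≡ 11. → (16, 11)
6P: (16, 11) + (7, 11). λ = (11 - 11)/(7 - 16) ≡ 0/8 mod 17. 8⁻¹ ≡ 15 (mod 17), so λ ≡ 0.
  x = λ² - 16 - 7 = 0 - 23 ≡ 11; y = λ·(16 - 11) - 11 ≡ 6. → (11, 6)
7P: (11, 6) + (7, 11). λ = (11 - 6)/(7 - 11) ≡ 5/13 mod 17. 13⁻¹ ≡ 4 (mod 17) since 13·4 = 52 ≡ 1, so λ ≡ 3.
  x = λ² - 11 - 7 = 9 - 18 ≡ 8; y = λ·(11 - 8) - 6 ≡ 3. → (8, 3)
8P: (8, 3) + (7, 11). λ = (11 - 3)/(7 - 8) ≡ 8/16 mod 17. 16⁻¹ ≡ 16 (mod 17), so λ ≡ 9.
  x = λ² - 8 - 7 = 81 - 15 ≡ 15; y = λ·(8 - 15) - 3 ≡ 2. → (15, 2)
9P: (15, 2) + (7, 11). λ = (11 - 2)/(7 - 15) ≡ 9/9 mod 17. 9⁻¹ ≡ 2 (mod 17), so λ ≡ 1.
  x = λ² - 15 - 7 = 1 - 22 ≡ 13; y = λ·(15 - 13) - 2 ≡ 0. → (13, 0)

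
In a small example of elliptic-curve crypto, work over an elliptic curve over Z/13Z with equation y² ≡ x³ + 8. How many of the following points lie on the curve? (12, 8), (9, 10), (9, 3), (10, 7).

(12, 8): 8² ≡ 12, rhs ≡ 7 → off.
(9, 10): 10² ≡ 9, rhs ≡ 9 → on.
(9, 3): 3² ≡ 9, rhs ≡ 9 → on.
(10, 7): 7² ≡ 10, rhs ≡ 7 → off.

2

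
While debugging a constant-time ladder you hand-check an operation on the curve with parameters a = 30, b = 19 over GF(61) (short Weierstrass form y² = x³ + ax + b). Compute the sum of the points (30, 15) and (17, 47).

(28, 27)

(30, 15) + (17, 47). λ = (47 - 15)/(17 - 30) ≡ 32/48 mod 61. 48⁻¹ ≡ 14 (mod 61), so λ ≡ 21.
  x = λ² - 30 - 17 = 441 - 47 ≡ 28; y = λ·(30 - 28) - 15 ≡ 27. → (28, 27)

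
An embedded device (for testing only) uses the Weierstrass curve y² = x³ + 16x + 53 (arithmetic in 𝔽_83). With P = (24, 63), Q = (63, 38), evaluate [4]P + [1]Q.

First 4P:
Repeated addition: build up to 4P.
2P: tangent at (24, 63): λ = (3·24² + 16)/(2·63) ≡ 1/43. 43⁻¹ ≡ 56 (mod 83), so λ ≡ 1·56 ≡ 56.
  x = λ² - 24 - 24 = 3136 - 48 ≡ 17; y = λ·(24 - 17) - 63 ≡ 80. → (17, 80)
3P: (17, 80) + (24, 63). λ = (63 - 80)/(24 - 17) ≡ 66/7 mod 83. 7⁻¹ ≡ 12 (mod 83) since 7·12 = 84 ≡ 1, so λ ≡ 45.
  x = λ² - 17 - 24 = 2025 - 41 ≡ 75; y = λ·(17 - 75) - 80 ≡ 49. → (75, 49)
4P: (75, 49) + (24, 63). λ = (63 - 49)/(24 - 75) ≡ 14/32 mod 83. 32⁻¹ ≡ 13 (mod 83) since 32·13 = 416 ≡ 1, so λ ≡ 16.
  x = λ² - 75 - 24 = 256 - 99 ≡ 74; y = λ·(75 - 74) - 49 ≡ 50. → (74, 50)
4P = (74, 50).
Finally 4P + Q:
(74, 50) + (63, 38). λ = (38 - 50)/(63 - 74) ≡ 71/72 mod 83. 72⁻¹ ≡ 15 (mod 83), so λ ≡ 69.
  x = λ² - 74 - 63 = 4761 - 137 ≡ 59; y = λ·(74 - 59) - 50 ≡ 72. → (59, 72)

(59, 72)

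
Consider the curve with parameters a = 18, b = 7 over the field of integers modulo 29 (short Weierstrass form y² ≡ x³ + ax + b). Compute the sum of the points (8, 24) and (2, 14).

(8, 24) + (2, 14). λ = (14 - 24)/(2 - 8) ≡ 19/23 mod 29. 23⁻¹ ≡ 24 (mod 29), so λ ≡ 21.
  x = λ² - 8 - 2 = 441 - 10 ≡ 25; y = λ·(8 - 25) - 24 ≡ 25. → (25, 25)

(25, 25)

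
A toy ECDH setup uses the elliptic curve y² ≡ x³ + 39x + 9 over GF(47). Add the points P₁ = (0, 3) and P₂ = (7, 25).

(0, 44)

(0, 3) + (7, 25). λ = (25 - 3)/(7 - 0) ≡ 22/7 mod 47. 7⁻¹ ≡ 27 (mod 47), so λ ≡ 30.
  x = λ² - 0 - 7 = 900 - 7 ≡ 0; y = λ·(0 - 0) - 3 ≡ 44. → (0, 44)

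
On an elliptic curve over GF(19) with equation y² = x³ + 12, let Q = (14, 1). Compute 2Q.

tangent at (14, 1): λ = (3·14² + 0)/(2·1) ≡ 18/2. 2⁻¹ ≡ 10 (mod 19), so λ ≡ 18·10 ≡ 9.
  x = λ² - 14 - 14 = 81 - 28 ≡ 15; y = λ·(14 - 15) - 1 ≡ 9. → (15, 9)

(15, 9)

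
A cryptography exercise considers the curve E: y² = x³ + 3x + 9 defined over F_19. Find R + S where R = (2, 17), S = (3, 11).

(2, 17) + (3, 11). λ = (11 - 17)/(3 - 2) ≡ 13/1 mod 19. 1⁻¹ ≡ 1 (mod 19), so λ ≡ 13.
  x = λ² - 2 - 3 = 169 - 5 ≡ 12; y = λ·(2 - 12) - 17 ≡ 5. → (12, 5)

(12, 5)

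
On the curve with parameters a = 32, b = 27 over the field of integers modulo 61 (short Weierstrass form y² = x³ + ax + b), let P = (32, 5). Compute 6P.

(32, 5)

Double-and-add on 6 = (110)₂. Start with P = (32, 5) for the leading 1-bit.
double: tangent at (32, 5): λ = (3·32² + 32)/(2·5) ≡ 54/10. 10⁻¹ ≡ 55 (mod 61), so λ ≡ 54·55 ≡ 42.
  x = λ² - 32 - 32 = 1764 - 64 ≡ 53; y = λ·(32 - 53) - 5 ≡ 28. → (53, 28)
add P: (53, 28) + (32, 5). λ = (5 - 28)/(32 - 53) ≡ 38/40 mod 61. 40⁻¹ ≡ 29 (mod 61) since 40·29 = 1160 ≡ 1, so λ ≡ 4.
  x = λ² - 53 - 32 = 16 - 85 ≡ 53; y = λ·(53 - 53) - 28 ≡ 33. → (53, 33)
double: tangent at (53, 33): λ = (3·53² + 32)/(2·33) ≡ 41/5. 5⁻¹ ≡ 49 (mod 61) since 5·49 = 245 ≡ 1, so λ ≡ 41·49 ≡ 57.
  x = λ² - 53 - 53 = 3249 - 106 ≡ 32; y = λ·(53 - 32) - 33 ≡ 5. → (32, 5)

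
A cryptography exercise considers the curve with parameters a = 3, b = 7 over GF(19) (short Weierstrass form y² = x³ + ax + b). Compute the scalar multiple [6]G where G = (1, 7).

(0, 11)

Double-and-add on 6 = (110)₂. Start with G = (1, 7) for the leading 1-bit.
double: tangent at (1, 7): λ = (3·1² + 3)/(2·7) ≡ 6/14. 14⁻¹ ≡ 15 (mod 19) since 14·15 = 210 ≡ 1, so λ ≡ 6·15 ≡ 14.
  x = λ² - 1 - 1 = 196 - 2 ≡ 4; y = λ·(1 - 4) - 7 ≡ 8. → (4, 8)
add G: (4, 8) + (1, 7). λ = (7 - 8)/(1 - 4) ≡ 18/16 mod 19. 16⁻¹ ≡ 6 (mod 19) since 16·6 = 96 ≡ 1, so λ ≡ 13.
  x = λ² - 4 - 1 = 169 - 5 ≡ 12; y = λ·(4 - 12) - 8 ≡ 2. → (12, 2)
double: tangent at (12, 2): λ = (3·12² + 3)/(2·2) ≡ 17/4. 4⁻¹ ≡ 5 (mod 19), so λ ≡ 17·5 ≡ 9.
  x = λ² - 12 - 12 = 81 - 24 ≡ 0; y = λ·(12 - 0) - 2 ≡ 11. → (0, 11)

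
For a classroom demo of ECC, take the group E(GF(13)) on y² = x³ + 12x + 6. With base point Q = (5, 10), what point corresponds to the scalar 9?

(4, 12)

Double-and-add on 9 = (1001)₂. Start with Q = (5, 10) for the leading 1-bit.
double: tangent at (5, 10): λ = (3·5² + 12)/(2·10) ≡ 9/7. 7⁻¹ ≡ 2 (mod 13), so λ ≡ 9·2 ≡ 5.
  x = λ² - 5 - 5 = 25 - 10 ≡ 2; y = λ·(5 - 2) - 10 ≡ 5. → (2, 5)
double: tangent at (2, 5): λ = (3·2² + 12)/(2·5) ≡ 11/10. 10⁻¹ ≡ 4 (mod 13) since 10·4 = 40 ≡ 1, so λ ≡ 11·4 ≡ 5.
  x = λ² - 2 - 2 = 25 - 4 ≡ 8; y = λ·(2 - 8) - 5 ≡ 4. → (8, 4)
double: tangent at (8, 4): λ = (3·8² + 12)/(2·4) ≡ 9/8. 8⁻¹ ≡ 5 (mod 13) since 8·5 = 40 ≡ 1, so λ ≡ 9·5 ≡ 6.
  x = λ² - 8 - 8 = 36 - 16 ≡ 7; y = λ·(8 - 7) - 4 ≡ 2. → (7, 2)
add Q: (7, 2) + (5, 10). λ = (10 - 2)/(5 - 7) ≡ 8/11 mod 13. 11⁻¹ ≡ 6 (mod 13) since 11·6 = 66 ≡ 1, so λ ≡ 9.
  x = λ² - 7 - 5 = 81 - 12 ≡ 4; y = λ·(7 - 4) - 2 ≡ 12. → (4, 12)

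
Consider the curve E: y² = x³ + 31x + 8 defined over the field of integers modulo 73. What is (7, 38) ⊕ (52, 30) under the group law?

(26, 40)

(7, 38) + (52, 30). λ = (30 - 38)/(52 - 7) ≡ 65/45 mod 73. 45⁻¹ ≡ 13 (mod 73) since 45·13 = 585 ≡ 1, so λ ≡ 42.
  x = λ² - 7 - 52 = 1764 - 59 ≡ 26; y = λ·(7 - 26) - 38 ≡ 40. → (26, 40)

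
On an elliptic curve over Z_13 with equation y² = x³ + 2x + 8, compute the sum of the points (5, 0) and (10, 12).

(5, 0) + (10, 12). λ = (12 - 0)/(10 - 5) ≡ 12/5 mod 13. 5⁻¹ ≡ 8 (mod 13), so λ ≡ 5.
  x = λ² - 5 - 10 = 25 - 15 ≡ 10; y = λ·(5 - 10) - 0 ≡ 1. → (10, 1)

(10, 1)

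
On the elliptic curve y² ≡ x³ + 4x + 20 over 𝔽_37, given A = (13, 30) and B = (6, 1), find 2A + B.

First 2A:
Repeated addition: build up to 2A.
2A: tangent at (13, 30): λ = (3·13² + 4)/(2·30) ≡ 30/23. 23⁻¹ ≡ 29 (mod 37), so λ ≡ 30·29 ≡ 19.
  x = λ² - 13 - 13 = 361 - 26 ≡ 2; y = λ·(13 - 2) - 30 ≡ 31. → (2, 31)
2A = (2, 31).
Finally 2A + B:
(2, 31) + (6, 1). λ = (1 - 31)/(6 - 2) ≡ 7/4 mod 37. 4⁻¹ ≡ 28 (mod 37) since 4·28 = 112 ≡ 1, so λ ≡ 11.
  x = λ² - 2 - 6 = 121 - 8 ≡ 2; y = λ·(2 - 2) - 31 ≡ 6. → (2, 6)

(2, 6)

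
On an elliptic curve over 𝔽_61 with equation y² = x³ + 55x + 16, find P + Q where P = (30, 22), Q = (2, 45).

(30, 22) + (2, 45). λ = (45 - 22)/(2 - 30) ≡ 23/33 mod 61. 33⁻¹ ≡ 37 (mod 61) since 33·37 = 1221 ≡ 1, so λ ≡ 58.
  x = λ² - 30 - 2 = 3364 - 32 ≡ 38; y = λ·(30 - 38) - 22 ≡ 2. → (38, 2)

(38, 2)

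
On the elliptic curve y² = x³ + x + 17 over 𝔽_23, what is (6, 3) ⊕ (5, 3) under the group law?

(6, 3) + (5, 3). λ = (3 - 3)/(5 - 6) ≡ 0/22 mod 23. 22⁻¹ ≡ 22 (mod 23) since 22·22 = 484 ≡ 1, so λ ≡ 0.
  x = λ² - 6 - 5 = 0 - 11 ≡ 12; y = λ·(6 - 12) - 3 ≡ 20. → (12, 20)

(12, 20)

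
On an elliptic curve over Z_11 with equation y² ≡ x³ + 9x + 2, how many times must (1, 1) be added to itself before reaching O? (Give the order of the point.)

2P: tangent at (1, 1): λ = (3·1² + 9)/(2·1) ≡ 1/2. 2⁻¹ ≡ 6 (mod 11) since 2·6 = 12 ≡ 1, so λ ≡ 1·6 ≡ 6.
  x = λ² - 1 - 1 = 36 - 2 ≡ 1; y = λ·(1 - 1) - 1 ≡ 10. → (1, 10)
3P: (1, 10) + (1, 1): same x and y₁ ≡ -y₂, so the sum is O.
3P = O, so the order is 3.

3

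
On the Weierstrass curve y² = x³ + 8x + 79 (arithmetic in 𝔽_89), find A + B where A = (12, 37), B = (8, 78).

(35, 43)

(12, 37) + (8, 78). λ = (78 - 37)/(8 - 12) ≡ 41/85 mod 89. 85⁻¹ ≡ 22 (mod 89), so λ ≡ 12.
  x = λ² - 12 - 8 = 144 - 20 ≡ 35; y = λ·(12 - 35) - 37 ≡ 43. → (35, 43)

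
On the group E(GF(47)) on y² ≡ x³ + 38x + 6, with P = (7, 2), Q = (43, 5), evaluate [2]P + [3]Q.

First 2P:
Repeated addition: build up to 2P.
2P: tangent at (7, 2): λ = (3·7² + 38)/(2·2) ≡ 44/4. 4⁻¹ ≡ 12 (mod 47), so λ ≡ 44·12 ≡ 11.
  x = λ² - 7 - 7 = 121 - 14 ≡ 13; y = λ·(7 - 13) - 2 ≡ 26. → (13, 26)
2P = (13, 26).
Next 3Q:
Repeated addition: build up to 3Q.
2Q: tangent at (43, 5): λ = (3·43² + 38)/(2·5) ≡ 39/10. 10⁻¹ ≡ 33 (mod 47), so λ ≡ 39·33 ≡ 18.
  x = λ² - 43 - 43 = 324 - 86 ≡ 3; y = λ·(43 - 3) - 5 ≡ 10. → (3, 10)
3Q: (3, 10) + (43, 5). λ = (5 - 10)/(43 - 3) ≡ 42/40 mod 47. 40⁻¹ ≡ 20 (mod 47) since 40·20 = 800 ≡ 1, so λ ≡ 41.
  x = λ² - 3 - 43 = 1681 - 46 ≡ 37; y = λ·(3 - 37) - 10 ≡ 6. → (37, 6)
3Q = (37, 6).
Finally 2P + 3Q:
(13, 26) + (37, 6). λ = (6 - 26)/(37 - 13) ≡ 27/24 mod 47. 24⁻¹ ≡ 2 (mod 47), so λ ≡ 7.
  x = λ² - 13 - 37 = 49 - 50 ≡ 46; y = λ·(13 - 46) - 26 ≡ 25. → (46, 25)

(46, 25)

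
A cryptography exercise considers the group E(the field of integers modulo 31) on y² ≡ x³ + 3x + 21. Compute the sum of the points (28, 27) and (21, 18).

(2, 2)

(28, 27) + (21, 18). λ = (18 - 27)/(21 - 28) ≡ 22/24 mod 31. 24⁻¹ ≡ 22 (mod 31), so λ ≡ 19.
  x = λ² - 28 - 21 = 361 - 49 ≡ 2; y = λ·(28 - 2) - 27 ≡ 2. → (2, 2)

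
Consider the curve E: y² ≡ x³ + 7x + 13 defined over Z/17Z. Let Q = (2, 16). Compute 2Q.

(14, 13)

tangent at (2, 16): λ = (3·2² + 7)/(2·16) ≡ 2/15. 15⁻¹ ≡ 8 (mod 17), so λ ≡ 2·8 ≡ 16.
  x = λ² - 2 - 2 = 256 - 4 ≡ 14; y = λ·(2 - 14) - 16 ≡ 13. → (14, 13)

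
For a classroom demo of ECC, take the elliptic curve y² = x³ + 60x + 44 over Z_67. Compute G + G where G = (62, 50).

(14, 55)

tangent at (62, 50): λ = (3·62² + 60)/(2·50) ≡ 1/33. 33⁻¹ ≡ 65 (mod 67) since 33·65 = 2145 ≡ 1, so λ ≡ 1·65 ≡ 65.
  x = λ² - 62 - 62 = 4225 - 124 ≡ 14; y = λ·(62 - 14) - 50 ≡ 55. → (14, 55)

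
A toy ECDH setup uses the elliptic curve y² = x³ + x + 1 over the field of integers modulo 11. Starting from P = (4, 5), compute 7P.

Repeated addition: build up to 7P.
2P: tangent at (4, 5): λ = (3·4² + 1)/(2·5) ≡ 5/10. 10⁻¹ ≡ 10 (mod 11) since 10·10 = 100 ≡ 1, so λ ≡ 5·10 ≡ 6.
  x = λ² - 4 - 4 = 36 - 8 ≡ 6; y = λ·(4 - 6) - 5 ≡ 5. → (6, 5)
3P: (6, 5) + (4, 5). λ = (5 - 5)/(4 - 6) ≡ 0/9 mod 11. 9⁻¹ ≡ 5 (mod 11), so λ ≡ 0.
  x = λ² - 6 - 4 = 0 - 10 ≡ 1; y = λ·(6 - 1) - 5 ≡ 6. → (1, 6)
4P: (1, 6) + (4, 5). λ = (5 - 6)/(4 - 1) ≡ 10/3 mod 11. 3⁻¹ ≡ 4 (mod 11), so λ ≡ 7.
  x = λ² - 1 - 4 = 49 - 5 ≡ 0; y = λ·(1 - 0) - 6 ≡ 1. → (0, 1)
5P: (0, 1) + (4, 5). λ = (5 - 1)/(4 - 0) ≡ 4/4 mod 11. 4⁻¹ ≡ 3 (mod 11) since 4·3 = 12 ≡ 1, so λ ≡ 1.
  x = λ² - 0 - 4 = 1 - 4 ≡ 8; y = λ·(0 - 8) - 1 ≡ 2. → (8, 2)
6P: (8, 2) + (4, 5). λ = (5 - 2)/(4 - 8) ≡ 3/7 mod 11. 7⁻¹ ≡ 8 (mod 11), so λ ≡ 2.
  x = λ² - 8 - 4 = 4 - 12 ≡ 3; y = λ·(8 - 3) - 2 ≡ 8. → (3, 8)
7P: (3, 8) + (4, 5). λ = (5 - 8)/(4 - 3) ≡ 8/1 mod 11. 1⁻¹ ≡ 1 (mod 11), so λ ≡ 8.
  x = λ² - 3 - 4 = 64 - 7 ≡ 2; y = λ·(3 - 2) - 8 ≡ 0. → (2, 0)

(2, 0)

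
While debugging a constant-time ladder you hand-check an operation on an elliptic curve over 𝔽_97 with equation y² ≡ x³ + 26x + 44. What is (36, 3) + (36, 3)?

tangent at (36, 3): λ = (3·36² + 26)/(2·3) ≡ 34/6. 6⁻¹ ≡ 81 (mod 97), so λ ≡ 34·81 ≡ 38.
  x = λ² - 36 - 36 = 1444 - 72 ≡ 14; y = λ·(36 - 14) - 3 ≡ 57. → (14, 57)

(14, 57)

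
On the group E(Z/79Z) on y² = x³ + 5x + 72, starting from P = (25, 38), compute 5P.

(30, 21)

Repeated addition: build up to 5P.
2P: tangent at (25, 38): λ = (3·25² + 5)/(2·38) ≡ 63/76. 76⁻¹ ≡ 26 (mod 79) since 76·26 = 1976 ≡ 1, so λ ≡ 63·26 ≡ 58.
  x = λ² - 25 - 25 = 3364 - 50 ≡ 75; y = λ·(25 - 75) - 38 ≡ 64. → (75, 64)
3P: (75, 64) + (25, 38). λ = (38 - 64)/(25 - 75) ≡ 53/29 mod 79. 29⁻¹ ≡ 30 (mod 79), so λ ≡ 10.
  x = λ² - 75 - 25 = 100 - 100 ≡ 0; y = λ·(75 - 0) - 64 ≡ 54. → (0, 54)
4P: (0, 54) + (25, 38). λ = (38 - 54)/(25 - 0) ≡ 63/25 mod 79. 25⁻¹ ≡ 19 (mod 79), so λ ≡ 12.
  x = λ² - 0 - 25 = 144 - 25 ≡ 40; y = λ·(0 - 40) - 54 ≡ 19. → (40, 19)
5P: (40, 19) + (25, 38). λ = (38 - 19)/(25 - 40) ≡ 19/64 mod 79. 64⁻¹ ≡ 21 (mod 79) since 64·21 = 1344 ≡ 1, so λ ≡ 4.
  x = λ² - 40 - 25 = 16 - 65 ≡ 30; y = λ·(40 - 30) - 19 ≡ 21. → (30, 21)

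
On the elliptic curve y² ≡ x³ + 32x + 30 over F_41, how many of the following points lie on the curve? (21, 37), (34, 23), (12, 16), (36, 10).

2

(21, 37): 37² ≡ 16, rhs ≡ 0 → off.
(34, 23): 23² ≡ 37, rhs ≡ 37 → on.
(12, 16): 16² ≡ 10, rhs ≡ 10 → on.
(36, 10): 10² ≡ 18, rhs ≡ 32 → off.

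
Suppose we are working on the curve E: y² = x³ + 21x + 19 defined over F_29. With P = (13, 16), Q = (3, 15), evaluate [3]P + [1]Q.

First 3P:
Repeated addition: build up to 3P.
2P: tangent at (13, 16): λ = (3·13² + 21)/(2·16) ≡ 6/3. 3⁻¹ ≡ 10 (mod 29) since 3·10 = 30 ≡ 1, so λ ≡ 6·10 ≡ 2.
  x = λ² - 13 - 13 = 4 - 26 ≡ 7; y = λ·(13 - 7) - 16 ≡ 25. → (7, 25)
3P: (7, 25) + (13, 16). λ = (16 - 25)/(13 - 7) ≡ 20/6 mod 29. 6⁻¹ ≡ 5 (mod 29), so λ ≡ 13.
  x = λ² - 7 - 13 = 169 - 20 ≡ 4; y = λ·(7 - 4) - 25 ≡ 14. → (4, 14)
3P = (4, 14).
Finally 3P + Q:
(4, 14) + (3, 15). λ = (15 - 14)/(3 - 4) ≡ 1/28 mod 29. 28⁻¹ ≡ 28 (mod 29), so λ ≡ 28.
  x = λ² - 4 - 3 = 784 - 7 ≡ 23; y = λ·(4 - 23) - 14 ≡ 5. → (23, 5)

(23, 5)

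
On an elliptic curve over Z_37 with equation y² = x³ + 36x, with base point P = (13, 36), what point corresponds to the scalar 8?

Double-and-add on 8 = (1000)₂. Start with P = (13, 36) for the leading 1-bit.
double: tangent at (13, 36): λ = (3·13² + 36)/(2·36) ≡ 25/35. 35⁻¹ ≡ 18 (mod 37), so λ ≡ 25·18 ≡ 6.
  x = λ² - 13 - 13 = 36 - 26 ≡ 10; y = λ·(13 - 10) - 36 ≡ 19. → (10, 19)
double: tangent at (10, 19): λ = (3·10² + 36)/(2·19) ≡ 3/1. 1⁻¹ ≡ 1 (mod 37) since 1·1 = 1 ≡ 1, so λ ≡ 3·1 ≡ 3.
  x = λ² - 10 - 10 = 9 - 20 ≡ 26; y = λ·(10 - 26) - 19 ≡ 7. → (26, 7)
double: tangent at (26, 7): λ = (3·26² + 36)/(2·7) ≡ 29/14. 14⁻¹ ≡ 8 (mod 37) since 14·8 = 112 ≡ 1, so λ ≡ 29·8 ≡ 10.
  x = λ² - 26 - 26 = 100 - 52 ≡ 11; y = λ·(26 - 11) - 7 ≡ 32. → (11, 32)

(11, 32)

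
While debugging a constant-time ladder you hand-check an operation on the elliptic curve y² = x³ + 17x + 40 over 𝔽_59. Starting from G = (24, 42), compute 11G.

(51, 10)

Double-and-add on 11 = (1011)₂. Start with G = (24, 42) for the leading 1-bit.
double: tangent at (24, 42): λ = (3·24² + 17)/(2·42) ≡ 34/25. 25⁻¹ ≡ 26 (mod 59), so λ ≡ 34·26 ≡ 58.
  x = λ² - 24 - 24 = 3364 - 48 ≡ 12; y = λ·(24 - 12) - 42 ≡ 5. → (12, 5)
double: tangent at (12, 5): λ = (3·12² + 17)/(2·5) ≡ 36/10. 10⁻¹ ≡ 6 (mod 59) since 10·6 = 60 ≡ 1, so λ ≡ 36·6 ≡ 39.
  x = λ² - 12 - 12 = 1521 - 24 ≡ 22; y = λ·(12 - 22) - 5 ≡ 18. → (22, 18)
add G: (22, 18) + (24, 42). λ = (42 - 18)/(24 - 22) ≡ 24/2 mod 59. 2⁻¹ ≡ 30 (mod 59) since 2·30 = 60 ≡ 1, so λ ≡ 12.
  x = λ² - 22 - 24 = 144 - 46 ≡ 39; y = λ·(22 - 39) - 18 ≡ 14. → (39, 14)
double: tangent at (39, 14): λ = (3·39² + 17)/(2·14) ≡ 37/28. 28⁻¹ ≡ 19 (mod 59), so λ ≡ 37·19 ≡ 54.
  x = λ² - 39 - 39 = 2916 - 78 ≡ 6; y = λ·(39 - 6) - 14 ≡ 57. → (6, 57)
add G: (6, 57) + (24, 42). λ = (42 - 57)/(24 - 6) ≡ 44/18 mod 59. 18⁻¹ ≡ 23 (mod 59), so λ ≡ 9.
  x = λ² - 6 - 24 = 81 - 30 ≡ 51; y = λ·(6 - 51) - 57 ≡ 10. → (51, 10)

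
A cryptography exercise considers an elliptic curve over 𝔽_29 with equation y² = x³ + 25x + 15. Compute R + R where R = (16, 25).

(4, 18)

tangent at (16, 25): λ = (3·16² + 25)/(2·25) ≡ 10/21. 21⁻¹ ≡ 18 (mod 29), so λ ≡ 10·18 ≡ 6.
  x = λ² - 16 - 16 = 36 - 32 ≡ 4; y = λ·(16 - 4) - 25 ≡ 18. → (4, 18)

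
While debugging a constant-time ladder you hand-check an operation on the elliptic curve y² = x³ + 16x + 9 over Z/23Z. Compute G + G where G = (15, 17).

(20, 16)

tangent at (15, 17): λ = (3·15² + 16)/(2·17) ≡ 1/11. 11⁻¹ ≡ 21 (mod 23) since 11·21 = 231 ≡ 1, so λ ≡ 1·21 ≡ 21.
  x = λ² - 15 - 15 = 441 - 30 ≡ 20; y = λ·(15 - 20) - 17 ≡ 16. → (20, 16)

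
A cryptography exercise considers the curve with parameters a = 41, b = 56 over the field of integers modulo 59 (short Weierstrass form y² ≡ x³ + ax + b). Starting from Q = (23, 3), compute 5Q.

(35, 23)

Repeated addition: build up to 5Q.
2Q: tangent at (23, 3): λ = (3·23² + 41)/(2·3) ≡ 35/6. 6⁻¹ ≡ 10 (mod 59), so λ ≡ 35·10 ≡ 55.
  x = λ² - 23 - 23 = 3025 - 46 ≡ 29; y = λ·(23 - 29) - 3 ≡ 21. → (29, 21)
3Q: (29, 21) + (23, 3). λ = (3 - 21)/(23 - 29) ≡ 41/53 mod 59. 53⁻¹ ≡ 49 (mod 59), so λ ≡ 3.
  x = λ² - 29 - 23 = 9 - 52 ≡ 16; y = λ·(29 - 16) - 21 ≡ 18. → (16, 18)
4Q: (16, 18) + (23, 3). λ = (3 - 18)/(23 - 16) ≡ 44/7 mod 59. 7⁻¹ ≡ 17 (mod 59), so λ ≡ 40.
  x = λ² - 16 - 23 = 1600 - 39 ≡ 27; y = λ·(16 - 27) - 18 ≡ 14. → (27, 14)
5Q: (27, 14) + (23, 3). λ = (3 - 14)/(23 - 27) ≡ 48/55 mod 59. 55⁻¹ ≡ 44 (mod 59), so λ ≡ 47.
  x = λ² - 27 - 23 = 2209 - 50 ≡ 35; y = λ·(27 - 35) - 14 ≡ 23. → (35, 23)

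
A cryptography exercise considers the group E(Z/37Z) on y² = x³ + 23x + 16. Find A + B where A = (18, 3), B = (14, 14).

(1, 15)

(18, 3) + (14, 14). λ = (14 - 3)/(14 - 18) ≡ 11/33 mod 37. 33⁻¹ ≡ 9 (mod 37) since 33·9 = 297 ≡ 1, so λ ≡ 25.
  x = λ² - 18 - 14 = 625 - 32 ≡ 1; y = λ·(18 - 1) - 3 ≡ 15. → (1, 15)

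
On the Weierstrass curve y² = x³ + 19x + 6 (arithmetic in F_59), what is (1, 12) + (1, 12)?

(14, 40)

tangent at (1, 12): λ = (3·1² + 19)/(2·12) ≡ 22/24. 24⁻¹ ≡ 32 (mod 59) since 24·32 = 768 ≡ 1, so λ ≡ 22·32 ≡ 55.
  x = λ² - 1 - 1 = 3025 - 2 ≡ 14; y = λ·(1 - 14) - 12 ≡ 40. → (14, 40)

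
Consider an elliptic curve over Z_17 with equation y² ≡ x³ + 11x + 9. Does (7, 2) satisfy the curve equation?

yes

y² = 2² ≡ 4; x³ + 11x + 9 = 429 ≡ 4 (mod 17). 4 = 4.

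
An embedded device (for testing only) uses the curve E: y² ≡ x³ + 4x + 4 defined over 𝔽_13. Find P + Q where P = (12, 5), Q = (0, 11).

(11, 1)

(12, 5) + (0, 11). λ = (11 - 5)/(0 - 12) ≡ 6/1 mod 13. 1⁻¹ ≡ 1 (mod 13), so λ ≡ 6.
  x = λ² - 12 - 0 = 36 - 12 ≡ 11; y = λ·(12 - 11) - 5 ≡ 1. → (11, 1)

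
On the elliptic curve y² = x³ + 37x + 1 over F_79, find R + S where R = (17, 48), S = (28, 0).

(55, 46)

(17, 48) + (28, 0). λ = (0 - 48)/(28 - 17) ≡ 31/11 mod 79. 11⁻¹ ≡ 36 (mod 79) since 11·36 = 396 ≡ 1, so λ ≡ 10.
  x = λ² - 17 - 28 = 100 - 45 ≡ 55; y = λ·(17 - 55) - 48 ≡ 46. → (55, 46)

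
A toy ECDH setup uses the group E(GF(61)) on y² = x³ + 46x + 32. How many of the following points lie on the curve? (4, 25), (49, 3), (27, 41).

(4, 25): 25² ≡ 15, rhs ≡ 36 → off.
(49, 3): 3² ≡ 9, rhs ≡ 9 → on.
(27, 41): 41² ≡ 34, rhs ≡ 34 → on.

2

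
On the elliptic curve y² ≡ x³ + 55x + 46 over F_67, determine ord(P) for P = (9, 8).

9

2P: tangent at (9, 8): λ = (3·9² + 55)/(2·8) ≡ 30/16. 16⁻¹ ≡ 21 (mod 67), so λ ≡ 30·21 ≡ 27.
  x = λ² - 9 - 9 = 729 - 18 ≡ 41; y = λ·(9 - 41) - 8 ≡ 66. → (41, 66)
3P: (41, 66) + (9, 8). λ = (8 - 66)/(9 - 41) ≡ 9/35 mod 67. 35⁻¹ ≡ 23 (mod 67), so λ ≡ 6.
  x = λ² - 41 - 9 = 36 - 50 ≡ 53; y = λ·(41 - 53) - 66 ≡ 63. → (53, 63)
4P: (53, 63) + (9, 8). λ = (8 - 63)/(9 - 53) ≡ 12/23 mod 67. 23⁻¹ ≡ 35 (mod 67), so λ ≡ 18.
  x = λ² - 53 - 9 = 324 - 62 ≡ 61; y = λ·(53 - 61) - 63 ≡ 61. → (61, 61)
5P: (61, 61) + (9, 8). λ = (8 - 61)/(9 - 61) ≡ 14/15 mod 67. 15⁻¹ ≡ 9 (mod 67), so λ ≡ 59.
  x = λ² - 61 - 9 = 3481 - 70 ≡ 61; y = λ·(61 - 61) - 61 ≡ 6. → (61, 6)
6P: (61, 6) + (9, 8). λ = (8 - 6)/(9 - 61) ≡ 2/15 mod 67. 15⁻¹ ≡ 9 (mod 67) since 15·9 = 135 ≡ 1, so λ ≡ 18.
  x = λ² - 61 - 9 = 324 - 70 ≡ 53; y = λ·(61 - 53) - 6 ≡ 4. → (53, 4)
7P: (53, 4) + (9, 8). λ = (8 - 4)/(9 - 53) ≡ 4/23 mod 67. 23⁻¹ ≡ 35 (mod 67), so λ ≡ 6.
  x = λ² - 53 - 9 = 36 - 62 ≡ 41; y = λ·(53 - 41) - 4 ≡ 1. → (41, 1)
8P: (41, 1) + (9, 8). λ = (8 - 1)/(9 - 41) ≡ 7/35 mod 67. 35⁻¹ ≡ 23 (mod 67), so λ ≡ 27.
  x = λ² - 41 - 9 = 729 - 50 ≡ 9; y = λ·(41 - 9) - 1 ≡ 59. → (9, 59)
9P: (9, 59) + (9, 8): same x and y₁ ≡ -y₂, so the sum is O.
9P = O, so the order is 9.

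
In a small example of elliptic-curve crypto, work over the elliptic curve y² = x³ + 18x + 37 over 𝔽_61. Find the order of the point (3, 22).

5

2P: tangent at (3, 22): λ = (3·3² + 18)/(2·22) ≡ 45/44. 44⁻¹ ≡ 43 (mod 61), so λ ≡ 45·43 ≡ 44.
  x = λ² - 3 - 3 = 1936 - 6 ≡ 39; y = λ·(3 - 39) - 22 ≡ 41. → (39, 41)
3P: (39, 41) + (3, 22). λ = (22 - 41)/(3 - 39) ≡ 42/25 mod 61. 25⁻¹ ≡ 22 (mod 61), so λ ≡ 9.
  x = λ² - 39 - 3 = 81 - 42 ≡ 39; y = λ·(39 - 39) - 41 ≡ 20. → (39, 20)
4P: (39, 20) + (3, 22). λ = (22 - 20)/(3 - 39) ≡ 2/25 mod 61. 25⁻¹ ≡ 22 (mod 61), so λ ≡ 44.
  x = λ² - 39 - 3 = 1936 - 42 ≡ 3; y = λ·(39 - 3) - 20 ≡ 39. → (3, 39)
5P: (3, 39) + (3, 22): same x and y₁ ≡ -y₂, so the sum is O.
5P = O, so the order is 5.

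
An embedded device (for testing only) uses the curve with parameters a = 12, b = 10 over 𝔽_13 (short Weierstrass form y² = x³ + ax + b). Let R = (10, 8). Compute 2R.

tangent at (10, 8): λ = (3·10² + 12)/(2·8) ≡ 0/3. 3⁻¹ ≡ 9 (mod 13), so λ ≡ 0·9 ≡ 0.
  x = λ² - 10 - 10 = 0 - 20 ≡ 6; y = λ·(10 - 6) - 8 ≡ 5. → (6, 5)

(6, 5)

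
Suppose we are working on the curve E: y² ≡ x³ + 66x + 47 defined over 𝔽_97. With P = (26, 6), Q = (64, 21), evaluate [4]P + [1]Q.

(26, 6)

First 4P:
Double-and-add on 4 = (100)₂. Start with P = (26, 6) for the leading 1-bit.
double: tangent at (26, 6): λ = (3·26² + 66)/(2·6) ≡ 57/12. 12⁻¹ ≡ 89 (mod 97), so λ ≡ 57·89 ≡ 29.
  x = λ² - 26 - 26 = 841 - 52 ≡ 13; y = λ·(26 - 13) - 6 ≡ 80. → (13, 80)
double: tangent at (13, 80): λ = (3·13² + 66)/(2·80) ≡ 88/63. 63⁻¹ ≡ 77 (mod 97), so λ ≡ 88·77 ≡ 83.
  x = λ² - 13 - 13 = 6889 - 26 ≡ 73; y = λ·(13 - 73) - 80 ≡ 81. → (73, 81)
4P = (73, 81).
Finally 4P + Q:
(73, 81) + (64, 21). λ = (21 - 81)/(64 - 73) ≡ 37/88 mod 97. 88⁻¹ ≡ 43 (mod 97) since 88·43 = 3784 ≡ 1, so λ ≡ 39.
  x = λ² - 73 - 64 = 1521 - 137 ≡ 26; y = λ·(73 - 26) - 81 ≡ 6. → (26, 6)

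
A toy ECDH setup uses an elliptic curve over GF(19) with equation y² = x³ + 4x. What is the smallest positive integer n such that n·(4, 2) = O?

2P: tangent at (4, 2): λ = (3·4² + 4)/(2·2) ≡ 14/4. 4⁻¹ ≡ 5 (mod 19) since 4·5 = 20 ≡ 1, so λ ≡ 14·5 ≡ 13.
  x = λ² - 4 - 4 = 169 - 8 ≡ 9; y = λ·(4 - 9) - 2 ≡ 9. → (9, 9)
3P: (9, 9) + (4, 2). λ = (2 - 9)/(4 - 9) ≡ 12/14 mod 19. 14⁻¹ ≡ 15 (mod 19), so λ ≡ 9.
  x = λ² - 9 - 4 = 81 - 13 ≡ 11; y = λ·(9 - 11) - 9 ≡ 11. → (11, 11)
4P: (11, 11) + (4, 2). λ = (2 - 11)/(4 - 11) ≡ 10/12 mod 19. 12⁻¹ ≡ 8 (mod 19), so λ ≡ 4.
  x = λ² - 11 - 4 = 16 - 15 ≡ 1; y = λ·(11 - 1) - 11 ≡ 10. → (1, 10)
5P: (1, 10) + (4, 2). λ = (2 - 10)/(4 - 1) ≡ 11/3 mod 19. 3⁻¹ ≡ 13 (mod 19), so λ ≡ 10.
  x = λ² - 1 - 4 = 100 - 5 ≡ 0; y = λ·(1 - 0) - 10 ≡ 0. → (0, 0)
6P: (0, 0) + (4, 2). λ = (2 - 0)/(4 - 0) ≡ 2/4 mod 19. 4⁻¹ ≡ 5 (mod 19), so λ ≡ 10.
  x = λ² - 0 - 4 = 100 - 4 ≡ 1; y = λ·(0 - 1) - 0 ≡ 9. → (1, 9)
7P: (1, 9) + (4, 2). λ = (2 - 9)/(4 - 1) ≡ 12/3 mod 19. 3⁻¹ ≡ 13 (mod 19), so λ ≡ 4.
  x = λ² - 1 - 4 = 16 - 5 ≡ 11; y = λ·(1 - 11) - 9 ≡ 8. → (11, 8)
8P: (11, 8) + (4, 2). λ = (2 - 8)/(4 - 11) ≡ 13/12 mod 19. 12⁻¹ ≡ 8 (mod 19), so λ ≡ 9.
  x = λ² - 11 - 4 = 81 - 15 ≡ 9; y = λ·(11 - 9) - 8 ≡ 10. → (9, 10)
9P: (9, 10) + (4, 2). λ = (2 - 10)/(4 - 9) ≡ 11/14 mod 19. 14⁻¹ ≡ 15 (mod 19) since 14·15 = 210 ≡ 1, so λ ≡ 13.
  x = λ² - 9 - 4 = 169 - 13 ≡ 4; y = λ·(9 - 4) - 10 ≡ 17. → (4, 17)
10P: (4, 17) + (4, 2): same x and y₁ ≡ -y₂, so the sum is O.
10P = O, so the order is 10.

10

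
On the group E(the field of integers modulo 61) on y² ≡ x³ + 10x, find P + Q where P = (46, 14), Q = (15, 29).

(46, 47)

(46, 14) + (15, 29). λ = (29 - 14)/(15 - 46) ≡ 15/30 mod 61. 30⁻¹ ≡ 59 (mod 61), so λ ≡ 31.
  x = λ² - 46 - 15 = 961 - 61 ≡ 46; y = λ·(46 - 46) - 14 ≡ 47. → (46, 47)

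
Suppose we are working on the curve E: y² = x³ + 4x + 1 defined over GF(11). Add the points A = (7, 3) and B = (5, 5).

(7, 3) + (5, 5). λ = (5 - 3)/(5 - 7) ≡ 2/9 mod 11. 9⁻¹ ≡ 5 (mod 11), so λ ≡ 10.
  x = λ² - 7 - 5 = 100 - 12 ≡ 0; y = λ·(7 - 0) - 3 ≡ 1. → (0, 1)

(0, 1)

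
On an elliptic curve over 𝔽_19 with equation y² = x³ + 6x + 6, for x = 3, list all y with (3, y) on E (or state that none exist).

none

x³ + 6x + 6 = 51 ≡ 13 (mod 19).
13 is a non-residue mod 19; no y exists.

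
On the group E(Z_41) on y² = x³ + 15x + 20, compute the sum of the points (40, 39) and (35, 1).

(9, 8)

(40, 39) + (35, 1). λ = (1 - 39)/(35 - 40) ≡ 3/36 mod 41. 36⁻¹ ≡ 8 (mod 41), so λ ≡ 24.
  x = λ² - 40 - 35 = 576 - 75 ≡ 9; y = λ·(40 - 9) - 39 ≡ 8. → (9, 8)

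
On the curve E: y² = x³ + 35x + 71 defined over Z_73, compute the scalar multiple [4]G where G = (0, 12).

(28, 64)

Double-and-add on 4 = (100)₂. Start with G = (0, 12) for the leading 1-bit.
double: tangent at (0, 12): λ = (3·0² + 35)/(2·12) ≡ 35/24. 24⁻¹ ≡ 70 (mod 73) since 24·70 = 1680 ≡ 1, so λ ≡ 35·70 ≡ 41.
  x = λ² - 0 - 0 = 1681 - 0 ≡ 2; y = λ·(0 - 2) - 12 ≡ 52. → (2, 52)
double: tangent at (2, 52): λ = (3·2² + 35)/(2·52) ≡ 47/31. 31⁻¹ ≡ 33 (mod 73), so λ ≡ 47·33 ≡ 18.
  x = λ² - 2 - 2 = 324 - 4 ≡ 28; y = λ·(2 - 28) - 52 ≡ 64. → (28, 64)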